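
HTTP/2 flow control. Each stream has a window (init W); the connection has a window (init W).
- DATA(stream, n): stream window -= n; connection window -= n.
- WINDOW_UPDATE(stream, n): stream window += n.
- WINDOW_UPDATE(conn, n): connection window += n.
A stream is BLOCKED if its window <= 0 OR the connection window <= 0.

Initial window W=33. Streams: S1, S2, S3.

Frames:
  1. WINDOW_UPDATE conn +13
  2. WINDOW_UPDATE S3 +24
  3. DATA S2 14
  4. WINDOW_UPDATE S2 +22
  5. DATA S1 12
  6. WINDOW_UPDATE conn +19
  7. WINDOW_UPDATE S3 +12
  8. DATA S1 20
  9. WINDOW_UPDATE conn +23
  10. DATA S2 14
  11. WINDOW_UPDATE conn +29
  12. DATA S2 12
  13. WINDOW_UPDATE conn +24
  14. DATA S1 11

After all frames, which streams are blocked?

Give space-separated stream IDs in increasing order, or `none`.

Answer: S1

Derivation:
Op 1: conn=46 S1=33 S2=33 S3=33 blocked=[]
Op 2: conn=46 S1=33 S2=33 S3=57 blocked=[]
Op 3: conn=32 S1=33 S2=19 S3=57 blocked=[]
Op 4: conn=32 S1=33 S2=41 S3=57 blocked=[]
Op 5: conn=20 S1=21 S2=41 S3=57 blocked=[]
Op 6: conn=39 S1=21 S2=41 S3=57 blocked=[]
Op 7: conn=39 S1=21 S2=41 S3=69 blocked=[]
Op 8: conn=19 S1=1 S2=41 S3=69 blocked=[]
Op 9: conn=42 S1=1 S2=41 S3=69 blocked=[]
Op 10: conn=28 S1=1 S2=27 S3=69 blocked=[]
Op 11: conn=57 S1=1 S2=27 S3=69 blocked=[]
Op 12: conn=45 S1=1 S2=15 S3=69 blocked=[]
Op 13: conn=69 S1=1 S2=15 S3=69 blocked=[]
Op 14: conn=58 S1=-10 S2=15 S3=69 blocked=[1]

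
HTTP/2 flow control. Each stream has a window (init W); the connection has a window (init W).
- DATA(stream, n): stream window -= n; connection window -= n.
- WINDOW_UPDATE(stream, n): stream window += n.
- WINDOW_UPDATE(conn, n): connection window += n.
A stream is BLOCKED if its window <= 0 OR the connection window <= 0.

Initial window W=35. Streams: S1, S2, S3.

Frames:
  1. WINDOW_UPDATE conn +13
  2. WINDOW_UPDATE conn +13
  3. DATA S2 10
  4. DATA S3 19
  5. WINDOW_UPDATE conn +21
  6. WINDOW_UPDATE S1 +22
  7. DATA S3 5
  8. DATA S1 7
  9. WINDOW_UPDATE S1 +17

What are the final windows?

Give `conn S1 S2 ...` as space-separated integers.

Op 1: conn=48 S1=35 S2=35 S3=35 blocked=[]
Op 2: conn=61 S1=35 S2=35 S3=35 blocked=[]
Op 3: conn=51 S1=35 S2=25 S3=35 blocked=[]
Op 4: conn=32 S1=35 S2=25 S3=16 blocked=[]
Op 5: conn=53 S1=35 S2=25 S3=16 blocked=[]
Op 6: conn=53 S1=57 S2=25 S3=16 blocked=[]
Op 7: conn=48 S1=57 S2=25 S3=11 blocked=[]
Op 8: conn=41 S1=50 S2=25 S3=11 blocked=[]
Op 9: conn=41 S1=67 S2=25 S3=11 blocked=[]

Answer: 41 67 25 11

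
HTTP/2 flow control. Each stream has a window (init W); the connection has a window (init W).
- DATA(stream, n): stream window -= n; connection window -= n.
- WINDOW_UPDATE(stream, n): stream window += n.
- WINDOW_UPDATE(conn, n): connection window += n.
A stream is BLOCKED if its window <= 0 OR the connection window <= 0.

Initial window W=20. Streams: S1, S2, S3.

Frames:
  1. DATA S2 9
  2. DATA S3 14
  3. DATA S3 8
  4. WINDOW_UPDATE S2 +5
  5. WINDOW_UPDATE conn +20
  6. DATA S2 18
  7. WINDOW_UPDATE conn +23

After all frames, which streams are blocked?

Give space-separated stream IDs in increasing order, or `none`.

Answer: S2 S3

Derivation:
Op 1: conn=11 S1=20 S2=11 S3=20 blocked=[]
Op 2: conn=-3 S1=20 S2=11 S3=6 blocked=[1, 2, 3]
Op 3: conn=-11 S1=20 S2=11 S3=-2 blocked=[1, 2, 3]
Op 4: conn=-11 S1=20 S2=16 S3=-2 blocked=[1, 2, 3]
Op 5: conn=9 S1=20 S2=16 S3=-2 blocked=[3]
Op 6: conn=-9 S1=20 S2=-2 S3=-2 blocked=[1, 2, 3]
Op 7: conn=14 S1=20 S2=-2 S3=-2 blocked=[2, 3]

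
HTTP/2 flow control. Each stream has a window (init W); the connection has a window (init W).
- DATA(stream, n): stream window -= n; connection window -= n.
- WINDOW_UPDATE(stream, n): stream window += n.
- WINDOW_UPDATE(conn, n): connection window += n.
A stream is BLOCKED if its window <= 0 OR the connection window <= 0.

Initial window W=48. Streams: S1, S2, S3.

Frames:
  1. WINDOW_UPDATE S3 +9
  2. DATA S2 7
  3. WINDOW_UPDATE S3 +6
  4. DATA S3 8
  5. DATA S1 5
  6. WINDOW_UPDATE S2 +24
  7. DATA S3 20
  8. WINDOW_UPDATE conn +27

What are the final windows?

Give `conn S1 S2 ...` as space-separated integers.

Answer: 35 43 65 35

Derivation:
Op 1: conn=48 S1=48 S2=48 S3=57 blocked=[]
Op 2: conn=41 S1=48 S2=41 S3=57 blocked=[]
Op 3: conn=41 S1=48 S2=41 S3=63 blocked=[]
Op 4: conn=33 S1=48 S2=41 S3=55 blocked=[]
Op 5: conn=28 S1=43 S2=41 S3=55 blocked=[]
Op 6: conn=28 S1=43 S2=65 S3=55 blocked=[]
Op 7: conn=8 S1=43 S2=65 S3=35 blocked=[]
Op 8: conn=35 S1=43 S2=65 S3=35 blocked=[]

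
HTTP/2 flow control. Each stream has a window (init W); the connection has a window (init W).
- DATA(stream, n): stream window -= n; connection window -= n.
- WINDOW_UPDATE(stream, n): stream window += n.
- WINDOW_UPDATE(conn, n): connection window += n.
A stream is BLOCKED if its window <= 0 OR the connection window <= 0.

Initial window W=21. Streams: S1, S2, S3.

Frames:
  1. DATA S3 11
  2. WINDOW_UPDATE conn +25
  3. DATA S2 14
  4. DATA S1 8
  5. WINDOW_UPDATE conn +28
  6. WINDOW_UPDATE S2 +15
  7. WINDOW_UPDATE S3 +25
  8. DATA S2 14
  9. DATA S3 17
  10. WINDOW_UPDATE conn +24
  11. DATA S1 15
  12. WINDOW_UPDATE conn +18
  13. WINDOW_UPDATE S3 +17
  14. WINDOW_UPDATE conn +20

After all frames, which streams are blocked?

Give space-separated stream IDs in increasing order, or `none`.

Op 1: conn=10 S1=21 S2=21 S3=10 blocked=[]
Op 2: conn=35 S1=21 S2=21 S3=10 blocked=[]
Op 3: conn=21 S1=21 S2=7 S3=10 blocked=[]
Op 4: conn=13 S1=13 S2=7 S3=10 blocked=[]
Op 5: conn=41 S1=13 S2=7 S3=10 blocked=[]
Op 6: conn=41 S1=13 S2=22 S3=10 blocked=[]
Op 7: conn=41 S1=13 S2=22 S3=35 blocked=[]
Op 8: conn=27 S1=13 S2=8 S3=35 blocked=[]
Op 9: conn=10 S1=13 S2=8 S3=18 blocked=[]
Op 10: conn=34 S1=13 S2=8 S3=18 blocked=[]
Op 11: conn=19 S1=-2 S2=8 S3=18 blocked=[1]
Op 12: conn=37 S1=-2 S2=8 S3=18 blocked=[1]
Op 13: conn=37 S1=-2 S2=8 S3=35 blocked=[1]
Op 14: conn=57 S1=-2 S2=8 S3=35 blocked=[1]

Answer: S1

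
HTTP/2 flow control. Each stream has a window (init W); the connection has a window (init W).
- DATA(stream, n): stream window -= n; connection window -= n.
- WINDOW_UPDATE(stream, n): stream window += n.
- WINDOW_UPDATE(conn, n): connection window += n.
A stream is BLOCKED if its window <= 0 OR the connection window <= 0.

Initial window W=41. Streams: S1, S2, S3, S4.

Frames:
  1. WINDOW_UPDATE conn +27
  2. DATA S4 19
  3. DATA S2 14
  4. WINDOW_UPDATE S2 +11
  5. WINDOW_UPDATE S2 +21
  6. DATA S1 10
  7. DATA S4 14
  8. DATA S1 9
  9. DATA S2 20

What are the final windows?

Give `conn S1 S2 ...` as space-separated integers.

Answer: -18 22 39 41 8

Derivation:
Op 1: conn=68 S1=41 S2=41 S3=41 S4=41 blocked=[]
Op 2: conn=49 S1=41 S2=41 S3=41 S4=22 blocked=[]
Op 3: conn=35 S1=41 S2=27 S3=41 S4=22 blocked=[]
Op 4: conn=35 S1=41 S2=38 S3=41 S4=22 blocked=[]
Op 5: conn=35 S1=41 S2=59 S3=41 S4=22 blocked=[]
Op 6: conn=25 S1=31 S2=59 S3=41 S4=22 blocked=[]
Op 7: conn=11 S1=31 S2=59 S3=41 S4=8 blocked=[]
Op 8: conn=2 S1=22 S2=59 S3=41 S4=8 blocked=[]
Op 9: conn=-18 S1=22 S2=39 S3=41 S4=8 blocked=[1, 2, 3, 4]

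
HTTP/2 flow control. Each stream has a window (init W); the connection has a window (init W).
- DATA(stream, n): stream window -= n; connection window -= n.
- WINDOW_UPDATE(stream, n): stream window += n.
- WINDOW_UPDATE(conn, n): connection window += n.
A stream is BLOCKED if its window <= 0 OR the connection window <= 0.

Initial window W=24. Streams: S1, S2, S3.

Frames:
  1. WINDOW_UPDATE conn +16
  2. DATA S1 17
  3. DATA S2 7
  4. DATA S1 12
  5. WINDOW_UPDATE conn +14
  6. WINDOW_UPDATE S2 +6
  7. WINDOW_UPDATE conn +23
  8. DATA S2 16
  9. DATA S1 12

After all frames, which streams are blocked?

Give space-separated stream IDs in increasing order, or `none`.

Answer: S1

Derivation:
Op 1: conn=40 S1=24 S2=24 S3=24 blocked=[]
Op 2: conn=23 S1=7 S2=24 S3=24 blocked=[]
Op 3: conn=16 S1=7 S2=17 S3=24 blocked=[]
Op 4: conn=4 S1=-5 S2=17 S3=24 blocked=[1]
Op 5: conn=18 S1=-5 S2=17 S3=24 blocked=[1]
Op 6: conn=18 S1=-5 S2=23 S3=24 blocked=[1]
Op 7: conn=41 S1=-5 S2=23 S3=24 blocked=[1]
Op 8: conn=25 S1=-5 S2=7 S3=24 blocked=[1]
Op 9: conn=13 S1=-17 S2=7 S3=24 blocked=[1]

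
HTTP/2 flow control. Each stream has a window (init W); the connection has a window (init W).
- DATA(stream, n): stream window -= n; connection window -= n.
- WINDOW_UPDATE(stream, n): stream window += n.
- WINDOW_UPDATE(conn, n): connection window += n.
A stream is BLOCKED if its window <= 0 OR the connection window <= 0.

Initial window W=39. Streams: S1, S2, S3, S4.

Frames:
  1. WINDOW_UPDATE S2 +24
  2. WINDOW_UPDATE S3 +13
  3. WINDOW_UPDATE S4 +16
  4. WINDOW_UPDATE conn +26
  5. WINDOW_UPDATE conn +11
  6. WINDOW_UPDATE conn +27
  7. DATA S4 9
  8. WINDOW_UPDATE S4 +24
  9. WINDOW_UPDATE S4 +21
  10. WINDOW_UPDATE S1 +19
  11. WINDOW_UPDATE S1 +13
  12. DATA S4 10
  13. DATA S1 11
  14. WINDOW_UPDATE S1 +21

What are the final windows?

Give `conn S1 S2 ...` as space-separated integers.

Answer: 73 81 63 52 81

Derivation:
Op 1: conn=39 S1=39 S2=63 S3=39 S4=39 blocked=[]
Op 2: conn=39 S1=39 S2=63 S3=52 S4=39 blocked=[]
Op 3: conn=39 S1=39 S2=63 S3=52 S4=55 blocked=[]
Op 4: conn=65 S1=39 S2=63 S3=52 S4=55 blocked=[]
Op 5: conn=76 S1=39 S2=63 S3=52 S4=55 blocked=[]
Op 6: conn=103 S1=39 S2=63 S3=52 S4=55 blocked=[]
Op 7: conn=94 S1=39 S2=63 S3=52 S4=46 blocked=[]
Op 8: conn=94 S1=39 S2=63 S3=52 S4=70 blocked=[]
Op 9: conn=94 S1=39 S2=63 S3=52 S4=91 blocked=[]
Op 10: conn=94 S1=58 S2=63 S3=52 S4=91 blocked=[]
Op 11: conn=94 S1=71 S2=63 S3=52 S4=91 blocked=[]
Op 12: conn=84 S1=71 S2=63 S3=52 S4=81 blocked=[]
Op 13: conn=73 S1=60 S2=63 S3=52 S4=81 blocked=[]
Op 14: conn=73 S1=81 S2=63 S3=52 S4=81 blocked=[]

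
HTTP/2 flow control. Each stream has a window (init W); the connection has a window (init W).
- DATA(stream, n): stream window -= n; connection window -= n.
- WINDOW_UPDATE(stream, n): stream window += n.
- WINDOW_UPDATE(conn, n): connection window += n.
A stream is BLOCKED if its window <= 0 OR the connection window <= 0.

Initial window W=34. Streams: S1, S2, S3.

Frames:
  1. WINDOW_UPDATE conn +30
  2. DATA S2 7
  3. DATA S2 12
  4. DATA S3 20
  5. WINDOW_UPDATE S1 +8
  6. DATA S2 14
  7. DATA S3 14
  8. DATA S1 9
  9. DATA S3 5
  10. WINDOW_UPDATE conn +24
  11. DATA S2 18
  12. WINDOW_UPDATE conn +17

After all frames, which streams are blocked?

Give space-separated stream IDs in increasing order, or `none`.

Op 1: conn=64 S1=34 S2=34 S3=34 blocked=[]
Op 2: conn=57 S1=34 S2=27 S3=34 blocked=[]
Op 3: conn=45 S1=34 S2=15 S3=34 blocked=[]
Op 4: conn=25 S1=34 S2=15 S3=14 blocked=[]
Op 5: conn=25 S1=42 S2=15 S3=14 blocked=[]
Op 6: conn=11 S1=42 S2=1 S3=14 blocked=[]
Op 7: conn=-3 S1=42 S2=1 S3=0 blocked=[1, 2, 3]
Op 8: conn=-12 S1=33 S2=1 S3=0 blocked=[1, 2, 3]
Op 9: conn=-17 S1=33 S2=1 S3=-5 blocked=[1, 2, 3]
Op 10: conn=7 S1=33 S2=1 S3=-5 blocked=[3]
Op 11: conn=-11 S1=33 S2=-17 S3=-5 blocked=[1, 2, 3]
Op 12: conn=6 S1=33 S2=-17 S3=-5 blocked=[2, 3]

Answer: S2 S3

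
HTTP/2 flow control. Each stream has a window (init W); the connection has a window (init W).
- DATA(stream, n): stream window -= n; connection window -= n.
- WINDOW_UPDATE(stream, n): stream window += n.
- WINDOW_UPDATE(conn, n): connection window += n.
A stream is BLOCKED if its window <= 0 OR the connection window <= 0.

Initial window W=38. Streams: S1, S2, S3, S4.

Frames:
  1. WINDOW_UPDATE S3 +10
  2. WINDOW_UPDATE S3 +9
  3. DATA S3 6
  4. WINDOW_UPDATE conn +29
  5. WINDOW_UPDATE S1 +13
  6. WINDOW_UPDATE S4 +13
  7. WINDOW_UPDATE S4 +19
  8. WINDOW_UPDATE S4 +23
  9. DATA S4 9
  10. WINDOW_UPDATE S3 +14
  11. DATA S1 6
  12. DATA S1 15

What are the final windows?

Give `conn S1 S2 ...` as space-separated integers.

Op 1: conn=38 S1=38 S2=38 S3=48 S4=38 blocked=[]
Op 2: conn=38 S1=38 S2=38 S3=57 S4=38 blocked=[]
Op 3: conn=32 S1=38 S2=38 S3=51 S4=38 blocked=[]
Op 4: conn=61 S1=38 S2=38 S3=51 S4=38 blocked=[]
Op 5: conn=61 S1=51 S2=38 S3=51 S4=38 blocked=[]
Op 6: conn=61 S1=51 S2=38 S3=51 S4=51 blocked=[]
Op 7: conn=61 S1=51 S2=38 S3=51 S4=70 blocked=[]
Op 8: conn=61 S1=51 S2=38 S3=51 S4=93 blocked=[]
Op 9: conn=52 S1=51 S2=38 S3=51 S4=84 blocked=[]
Op 10: conn=52 S1=51 S2=38 S3=65 S4=84 blocked=[]
Op 11: conn=46 S1=45 S2=38 S3=65 S4=84 blocked=[]
Op 12: conn=31 S1=30 S2=38 S3=65 S4=84 blocked=[]

Answer: 31 30 38 65 84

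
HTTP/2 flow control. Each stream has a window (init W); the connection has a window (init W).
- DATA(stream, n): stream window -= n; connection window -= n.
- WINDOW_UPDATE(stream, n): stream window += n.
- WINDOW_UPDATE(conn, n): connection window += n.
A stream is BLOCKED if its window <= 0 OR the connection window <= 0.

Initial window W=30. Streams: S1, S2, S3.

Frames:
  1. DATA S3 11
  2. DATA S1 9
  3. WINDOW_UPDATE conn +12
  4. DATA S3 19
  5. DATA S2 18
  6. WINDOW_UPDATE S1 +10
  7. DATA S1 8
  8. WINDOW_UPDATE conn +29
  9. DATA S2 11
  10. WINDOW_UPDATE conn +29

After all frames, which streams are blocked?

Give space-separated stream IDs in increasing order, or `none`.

Op 1: conn=19 S1=30 S2=30 S3=19 blocked=[]
Op 2: conn=10 S1=21 S2=30 S3=19 blocked=[]
Op 3: conn=22 S1=21 S2=30 S3=19 blocked=[]
Op 4: conn=3 S1=21 S2=30 S3=0 blocked=[3]
Op 5: conn=-15 S1=21 S2=12 S3=0 blocked=[1, 2, 3]
Op 6: conn=-15 S1=31 S2=12 S3=0 blocked=[1, 2, 3]
Op 7: conn=-23 S1=23 S2=12 S3=0 blocked=[1, 2, 3]
Op 8: conn=6 S1=23 S2=12 S3=0 blocked=[3]
Op 9: conn=-5 S1=23 S2=1 S3=0 blocked=[1, 2, 3]
Op 10: conn=24 S1=23 S2=1 S3=0 blocked=[3]

Answer: S3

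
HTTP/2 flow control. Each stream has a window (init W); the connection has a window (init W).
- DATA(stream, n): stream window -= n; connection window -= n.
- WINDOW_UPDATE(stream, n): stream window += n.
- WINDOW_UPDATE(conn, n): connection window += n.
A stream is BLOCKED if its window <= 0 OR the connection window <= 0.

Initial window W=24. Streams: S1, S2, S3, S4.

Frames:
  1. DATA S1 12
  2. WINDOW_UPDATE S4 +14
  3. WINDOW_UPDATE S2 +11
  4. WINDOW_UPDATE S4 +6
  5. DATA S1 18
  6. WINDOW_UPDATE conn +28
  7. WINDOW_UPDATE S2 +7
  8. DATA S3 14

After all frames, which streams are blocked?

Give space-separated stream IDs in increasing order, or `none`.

Op 1: conn=12 S1=12 S2=24 S3=24 S4=24 blocked=[]
Op 2: conn=12 S1=12 S2=24 S3=24 S4=38 blocked=[]
Op 3: conn=12 S1=12 S2=35 S3=24 S4=38 blocked=[]
Op 4: conn=12 S1=12 S2=35 S3=24 S4=44 blocked=[]
Op 5: conn=-6 S1=-6 S2=35 S3=24 S4=44 blocked=[1, 2, 3, 4]
Op 6: conn=22 S1=-6 S2=35 S3=24 S4=44 blocked=[1]
Op 7: conn=22 S1=-6 S2=42 S3=24 S4=44 blocked=[1]
Op 8: conn=8 S1=-6 S2=42 S3=10 S4=44 blocked=[1]

Answer: S1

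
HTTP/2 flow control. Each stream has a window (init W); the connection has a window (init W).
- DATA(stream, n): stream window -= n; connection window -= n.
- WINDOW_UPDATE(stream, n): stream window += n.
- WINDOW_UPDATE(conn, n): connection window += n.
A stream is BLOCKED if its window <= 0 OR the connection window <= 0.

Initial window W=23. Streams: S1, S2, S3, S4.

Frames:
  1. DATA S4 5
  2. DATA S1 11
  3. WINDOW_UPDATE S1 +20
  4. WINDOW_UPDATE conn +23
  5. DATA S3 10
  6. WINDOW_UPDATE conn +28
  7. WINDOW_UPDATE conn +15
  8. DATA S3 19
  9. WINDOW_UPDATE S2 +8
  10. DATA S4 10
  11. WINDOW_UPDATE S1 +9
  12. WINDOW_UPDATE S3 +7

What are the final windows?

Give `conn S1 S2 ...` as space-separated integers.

Op 1: conn=18 S1=23 S2=23 S3=23 S4=18 blocked=[]
Op 2: conn=7 S1=12 S2=23 S3=23 S4=18 blocked=[]
Op 3: conn=7 S1=32 S2=23 S3=23 S4=18 blocked=[]
Op 4: conn=30 S1=32 S2=23 S3=23 S4=18 blocked=[]
Op 5: conn=20 S1=32 S2=23 S3=13 S4=18 blocked=[]
Op 6: conn=48 S1=32 S2=23 S3=13 S4=18 blocked=[]
Op 7: conn=63 S1=32 S2=23 S3=13 S4=18 blocked=[]
Op 8: conn=44 S1=32 S2=23 S3=-6 S4=18 blocked=[3]
Op 9: conn=44 S1=32 S2=31 S3=-6 S4=18 blocked=[3]
Op 10: conn=34 S1=32 S2=31 S3=-6 S4=8 blocked=[3]
Op 11: conn=34 S1=41 S2=31 S3=-6 S4=8 blocked=[3]
Op 12: conn=34 S1=41 S2=31 S3=1 S4=8 blocked=[]

Answer: 34 41 31 1 8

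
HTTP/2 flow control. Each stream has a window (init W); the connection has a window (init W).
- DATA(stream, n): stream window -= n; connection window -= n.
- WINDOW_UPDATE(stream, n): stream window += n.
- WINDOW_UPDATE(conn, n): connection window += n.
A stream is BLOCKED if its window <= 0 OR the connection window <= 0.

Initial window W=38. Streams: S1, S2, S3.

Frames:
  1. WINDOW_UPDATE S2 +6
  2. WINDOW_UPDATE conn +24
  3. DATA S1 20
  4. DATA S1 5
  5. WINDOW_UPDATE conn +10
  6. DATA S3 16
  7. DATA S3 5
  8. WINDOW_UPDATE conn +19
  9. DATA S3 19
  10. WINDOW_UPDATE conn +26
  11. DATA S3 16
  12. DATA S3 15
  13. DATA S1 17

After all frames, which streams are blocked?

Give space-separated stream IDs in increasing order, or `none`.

Op 1: conn=38 S1=38 S2=44 S3=38 blocked=[]
Op 2: conn=62 S1=38 S2=44 S3=38 blocked=[]
Op 3: conn=42 S1=18 S2=44 S3=38 blocked=[]
Op 4: conn=37 S1=13 S2=44 S3=38 blocked=[]
Op 5: conn=47 S1=13 S2=44 S3=38 blocked=[]
Op 6: conn=31 S1=13 S2=44 S3=22 blocked=[]
Op 7: conn=26 S1=13 S2=44 S3=17 blocked=[]
Op 8: conn=45 S1=13 S2=44 S3=17 blocked=[]
Op 9: conn=26 S1=13 S2=44 S3=-2 blocked=[3]
Op 10: conn=52 S1=13 S2=44 S3=-2 blocked=[3]
Op 11: conn=36 S1=13 S2=44 S3=-18 blocked=[3]
Op 12: conn=21 S1=13 S2=44 S3=-33 blocked=[3]
Op 13: conn=4 S1=-4 S2=44 S3=-33 blocked=[1, 3]

Answer: S1 S3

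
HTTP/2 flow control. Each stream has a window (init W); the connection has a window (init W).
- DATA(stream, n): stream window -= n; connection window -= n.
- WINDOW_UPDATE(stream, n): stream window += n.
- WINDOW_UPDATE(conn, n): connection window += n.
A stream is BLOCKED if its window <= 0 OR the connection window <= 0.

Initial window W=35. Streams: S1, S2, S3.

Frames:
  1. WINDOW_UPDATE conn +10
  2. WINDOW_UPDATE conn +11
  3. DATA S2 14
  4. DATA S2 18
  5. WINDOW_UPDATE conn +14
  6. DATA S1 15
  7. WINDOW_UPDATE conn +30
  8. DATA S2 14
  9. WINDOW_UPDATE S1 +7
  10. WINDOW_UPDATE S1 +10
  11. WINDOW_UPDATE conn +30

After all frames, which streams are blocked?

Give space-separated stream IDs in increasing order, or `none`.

Op 1: conn=45 S1=35 S2=35 S3=35 blocked=[]
Op 2: conn=56 S1=35 S2=35 S3=35 blocked=[]
Op 3: conn=42 S1=35 S2=21 S3=35 blocked=[]
Op 4: conn=24 S1=35 S2=3 S3=35 blocked=[]
Op 5: conn=38 S1=35 S2=3 S3=35 blocked=[]
Op 6: conn=23 S1=20 S2=3 S3=35 blocked=[]
Op 7: conn=53 S1=20 S2=3 S3=35 blocked=[]
Op 8: conn=39 S1=20 S2=-11 S3=35 blocked=[2]
Op 9: conn=39 S1=27 S2=-11 S3=35 blocked=[2]
Op 10: conn=39 S1=37 S2=-11 S3=35 blocked=[2]
Op 11: conn=69 S1=37 S2=-11 S3=35 blocked=[2]

Answer: S2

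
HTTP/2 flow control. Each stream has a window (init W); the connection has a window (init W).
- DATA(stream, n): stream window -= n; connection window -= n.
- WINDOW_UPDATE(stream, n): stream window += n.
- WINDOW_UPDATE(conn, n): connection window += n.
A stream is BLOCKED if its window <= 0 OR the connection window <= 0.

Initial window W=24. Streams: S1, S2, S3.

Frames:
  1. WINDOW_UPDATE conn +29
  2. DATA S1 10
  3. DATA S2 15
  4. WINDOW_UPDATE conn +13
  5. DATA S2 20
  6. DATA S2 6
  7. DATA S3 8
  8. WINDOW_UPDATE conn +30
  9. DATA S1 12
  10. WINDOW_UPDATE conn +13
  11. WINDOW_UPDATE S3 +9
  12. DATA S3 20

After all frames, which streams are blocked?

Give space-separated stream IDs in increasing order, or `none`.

Op 1: conn=53 S1=24 S2=24 S3=24 blocked=[]
Op 2: conn=43 S1=14 S2=24 S3=24 blocked=[]
Op 3: conn=28 S1=14 S2=9 S3=24 blocked=[]
Op 4: conn=41 S1=14 S2=9 S3=24 blocked=[]
Op 5: conn=21 S1=14 S2=-11 S3=24 blocked=[2]
Op 6: conn=15 S1=14 S2=-17 S3=24 blocked=[2]
Op 7: conn=7 S1=14 S2=-17 S3=16 blocked=[2]
Op 8: conn=37 S1=14 S2=-17 S3=16 blocked=[2]
Op 9: conn=25 S1=2 S2=-17 S3=16 blocked=[2]
Op 10: conn=38 S1=2 S2=-17 S3=16 blocked=[2]
Op 11: conn=38 S1=2 S2=-17 S3=25 blocked=[2]
Op 12: conn=18 S1=2 S2=-17 S3=5 blocked=[2]

Answer: S2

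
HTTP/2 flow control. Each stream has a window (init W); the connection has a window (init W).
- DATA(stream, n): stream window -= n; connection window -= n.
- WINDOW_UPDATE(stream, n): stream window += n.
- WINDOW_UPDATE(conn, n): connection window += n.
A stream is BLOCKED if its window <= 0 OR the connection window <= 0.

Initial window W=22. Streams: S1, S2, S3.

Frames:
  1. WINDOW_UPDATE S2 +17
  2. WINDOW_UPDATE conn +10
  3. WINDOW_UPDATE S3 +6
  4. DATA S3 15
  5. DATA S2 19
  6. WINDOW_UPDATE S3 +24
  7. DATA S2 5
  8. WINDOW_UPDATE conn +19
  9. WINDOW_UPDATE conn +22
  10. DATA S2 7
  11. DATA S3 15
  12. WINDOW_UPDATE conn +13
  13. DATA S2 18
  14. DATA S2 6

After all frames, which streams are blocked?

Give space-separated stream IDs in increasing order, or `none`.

Op 1: conn=22 S1=22 S2=39 S3=22 blocked=[]
Op 2: conn=32 S1=22 S2=39 S3=22 blocked=[]
Op 3: conn=32 S1=22 S2=39 S3=28 blocked=[]
Op 4: conn=17 S1=22 S2=39 S3=13 blocked=[]
Op 5: conn=-2 S1=22 S2=20 S3=13 blocked=[1, 2, 3]
Op 6: conn=-2 S1=22 S2=20 S3=37 blocked=[1, 2, 3]
Op 7: conn=-7 S1=22 S2=15 S3=37 blocked=[1, 2, 3]
Op 8: conn=12 S1=22 S2=15 S3=37 blocked=[]
Op 9: conn=34 S1=22 S2=15 S3=37 blocked=[]
Op 10: conn=27 S1=22 S2=8 S3=37 blocked=[]
Op 11: conn=12 S1=22 S2=8 S3=22 blocked=[]
Op 12: conn=25 S1=22 S2=8 S3=22 blocked=[]
Op 13: conn=7 S1=22 S2=-10 S3=22 blocked=[2]
Op 14: conn=1 S1=22 S2=-16 S3=22 blocked=[2]

Answer: S2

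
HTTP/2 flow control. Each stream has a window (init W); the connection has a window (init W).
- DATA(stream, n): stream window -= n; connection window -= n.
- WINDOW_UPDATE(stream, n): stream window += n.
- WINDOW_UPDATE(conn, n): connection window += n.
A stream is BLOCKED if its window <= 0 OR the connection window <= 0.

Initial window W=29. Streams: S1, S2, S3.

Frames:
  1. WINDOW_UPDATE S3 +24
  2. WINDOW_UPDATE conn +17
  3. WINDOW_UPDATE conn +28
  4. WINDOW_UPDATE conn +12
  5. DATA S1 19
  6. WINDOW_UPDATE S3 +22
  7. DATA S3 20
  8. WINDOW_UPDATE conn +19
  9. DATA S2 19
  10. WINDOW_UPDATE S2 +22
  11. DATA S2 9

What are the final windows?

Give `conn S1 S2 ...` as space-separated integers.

Op 1: conn=29 S1=29 S2=29 S3=53 blocked=[]
Op 2: conn=46 S1=29 S2=29 S3=53 blocked=[]
Op 3: conn=74 S1=29 S2=29 S3=53 blocked=[]
Op 4: conn=86 S1=29 S2=29 S3=53 blocked=[]
Op 5: conn=67 S1=10 S2=29 S3=53 blocked=[]
Op 6: conn=67 S1=10 S2=29 S3=75 blocked=[]
Op 7: conn=47 S1=10 S2=29 S3=55 blocked=[]
Op 8: conn=66 S1=10 S2=29 S3=55 blocked=[]
Op 9: conn=47 S1=10 S2=10 S3=55 blocked=[]
Op 10: conn=47 S1=10 S2=32 S3=55 blocked=[]
Op 11: conn=38 S1=10 S2=23 S3=55 blocked=[]

Answer: 38 10 23 55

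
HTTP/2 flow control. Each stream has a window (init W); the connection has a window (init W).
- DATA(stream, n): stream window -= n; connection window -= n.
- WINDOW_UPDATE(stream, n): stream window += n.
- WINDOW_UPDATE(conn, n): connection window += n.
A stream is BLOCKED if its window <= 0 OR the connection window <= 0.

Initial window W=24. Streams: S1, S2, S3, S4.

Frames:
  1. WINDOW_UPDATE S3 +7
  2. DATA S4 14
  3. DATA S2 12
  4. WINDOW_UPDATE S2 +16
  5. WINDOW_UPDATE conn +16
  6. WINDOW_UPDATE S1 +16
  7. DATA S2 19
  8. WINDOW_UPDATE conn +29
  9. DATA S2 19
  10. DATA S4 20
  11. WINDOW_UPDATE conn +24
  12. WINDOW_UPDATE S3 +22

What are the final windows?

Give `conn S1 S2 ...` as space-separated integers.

Op 1: conn=24 S1=24 S2=24 S3=31 S4=24 blocked=[]
Op 2: conn=10 S1=24 S2=24 S3=31 S4=10 blocked=[]
Op 3: conn=-2 S1=24 S2=12 S3=31 S4=10 blocked=[1, 2, 3, 4]
Op 4: conn=-2 S1=24 S2=28 S3=31 S4=10 blocked=[1, 2, 3, 4]
Op 5: conn=14 S1=24 S2=28 S3=31 S4=10 blocked=[]
Op 6: conn=14 S1=40 S2=28 S3=31 S4=10 blocked=[]
Op 7: conn=-5 S1=40 S2=9 S3=31 S4=10 blocked=[1, 2, 3, 4]
Op 8: conn=24 S1=40 S2=9 S3=31 S4=10 blocked=[]
Op 9: conn=5 S1=40 S2=-10 S3=31 S4=10 blocked=[2]
Op 10: conn=-15 S1=40 S2=-10 S3=31 S4=-10 blocked=[1, 2, 3, 4]
Op 11: conn=9 S1=40 S2=-10 S3=31 S4=-10 blocked=[2, 4]
Op 12: conn=9 S1=40 S2=-10 S3=53 S4=-10 blocked=[2, 4]

Answer: 9 40 -10 53 -10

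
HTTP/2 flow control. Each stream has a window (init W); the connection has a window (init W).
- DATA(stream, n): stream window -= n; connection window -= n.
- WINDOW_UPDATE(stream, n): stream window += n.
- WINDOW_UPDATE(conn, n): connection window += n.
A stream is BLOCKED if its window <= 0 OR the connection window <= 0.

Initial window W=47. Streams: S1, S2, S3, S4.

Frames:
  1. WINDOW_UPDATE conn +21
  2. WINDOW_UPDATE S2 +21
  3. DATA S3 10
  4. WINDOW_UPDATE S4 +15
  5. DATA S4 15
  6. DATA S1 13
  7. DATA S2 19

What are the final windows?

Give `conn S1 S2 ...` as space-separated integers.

Op 1: conn=68 S1=47 S2=47 S3=47 S4=47 blocked=[]
Op 2: conn=68 S1=47 S2=68 S3=47 S4=47 blocked=[]
Op 3: conn=58 S1=47 S2=68 S3=37 S4=47 blocked=[]
Op 4: conn=58 S1=47 S2=68 S3=37 S4=62 blocked=[]
Op 5: conn=43 S1=47 S2=68 S3=37 S4=47 blocked=[]
Op 6: conn=30 S1=34 S2=68 S3=37 S4=47 blocked=[]
Op 7: conn=11 S1=34 S2=49 S3=37 S4=47 blocked=[]

Answer: 11 34 49 37 47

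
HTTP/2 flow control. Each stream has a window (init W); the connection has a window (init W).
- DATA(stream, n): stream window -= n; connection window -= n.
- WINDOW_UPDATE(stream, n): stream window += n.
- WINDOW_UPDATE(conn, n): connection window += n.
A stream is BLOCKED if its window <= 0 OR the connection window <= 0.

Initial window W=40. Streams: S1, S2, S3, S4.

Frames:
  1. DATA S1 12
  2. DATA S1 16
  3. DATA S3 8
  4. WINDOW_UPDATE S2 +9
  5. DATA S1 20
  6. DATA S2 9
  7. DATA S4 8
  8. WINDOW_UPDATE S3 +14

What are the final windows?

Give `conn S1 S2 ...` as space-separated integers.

Op 1: conn=28 S1=28 S2=40 S3=40 S4=40 blocked=[]
Op 2: conn=12 S1=12 S2=40 S3=40 S4=40 blocked=[]
Op 3: conn=4 S1=12 S2=40 S3=32 S4=40 blocked=[]
Op 4: conn=4 S1=12 S2=49 S3=32 S4=40 blocked=[]
Op 5: conn=-16 S1=-8 S2=49 S3=32 S4=40 blocked=[1, 2, 3, 4]
Op 6: conn=-25 S1=-8 S2=40 S3=32 S4=40 blocked=[1, 2, 3, 4]
Op 7: conn=-33 S1=-8 S2=40 S3=32 S4=32 blocked=[1, 2, 3, 4]
Op 8: conn=-33 S1=-8 S2=40 S3=46 S4=32 blocked=[1, 2, 3, 4]

Answer: -33 -8 40 46 32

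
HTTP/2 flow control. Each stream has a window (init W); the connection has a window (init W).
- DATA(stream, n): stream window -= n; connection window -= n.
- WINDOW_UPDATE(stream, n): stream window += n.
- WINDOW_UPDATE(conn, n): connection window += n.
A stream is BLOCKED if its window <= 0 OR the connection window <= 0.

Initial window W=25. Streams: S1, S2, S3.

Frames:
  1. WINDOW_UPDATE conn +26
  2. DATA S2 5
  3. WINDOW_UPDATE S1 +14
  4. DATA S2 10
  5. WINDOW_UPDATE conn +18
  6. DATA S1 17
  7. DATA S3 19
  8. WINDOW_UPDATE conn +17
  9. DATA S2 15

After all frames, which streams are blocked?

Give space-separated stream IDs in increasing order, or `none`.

Answer: S2

Derivation:
Op 1: conn=51 S1=25 S2=25 S3=25 blocked=[]
Op 2: conn=46 S1=25 S2=20 S3=25 blocked=[]
Op 3: conn=46 S1=39 S2=20 S3=25 blocked=[]
Op 4: conn=36 S1=39 S2=10 S3=25 blocked=[]
Op 5: conn=54 S1=39 S2=10 S3=25 blocked=[]
Op 6: conn=37 S1=22 S2=10 S3=25 blocked=[]
Op 7: conn=18 S1=22 S2=10 S3=6 blocked=[]
Op 8: conn=35 S1=22 S2=10 S3=6 blocked=[]
Op 9: conn=20 S1=22 S2=-5 S3=6 blocked=[2]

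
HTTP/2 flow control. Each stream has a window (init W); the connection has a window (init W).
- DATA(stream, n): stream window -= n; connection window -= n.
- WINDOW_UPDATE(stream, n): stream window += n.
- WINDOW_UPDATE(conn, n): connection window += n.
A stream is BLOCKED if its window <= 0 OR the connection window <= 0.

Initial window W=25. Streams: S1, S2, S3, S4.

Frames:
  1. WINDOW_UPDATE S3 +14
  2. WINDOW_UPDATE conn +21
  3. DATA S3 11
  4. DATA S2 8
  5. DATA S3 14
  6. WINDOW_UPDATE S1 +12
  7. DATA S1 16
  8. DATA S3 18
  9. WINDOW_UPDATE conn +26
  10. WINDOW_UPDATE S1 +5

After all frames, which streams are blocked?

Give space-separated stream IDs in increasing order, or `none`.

Op 1: conn=25 S1=25 S2=25 S3=39 S4=25 blocked=[]
Op 2: conn=46 S1=25 S2=25 S3=39 S4=25 blocked=[]
Op 3: conn=35 S1=25 S2=25 S3=28 S4=25 blocked=[]
Op 4: conn=27 S1=25 S2=17 S3=28 S4=25 blocked=[]
Op 5: conn=13 S1=25 S2=17 S3=14 S4=25 blocked=[]
Op 6: conn=13 S1=37 S2=17 S3=14 S4=25 blocked=[]
Op 7: conn=-3 S1=21 S2=17 S3=14 S4=25 blocked=[1, 2, 3, 4]
Op 8: conn=-21 S1=21 S2=17 S3=-4 S4=25 blocked=[1, 2, 3, 4]
Op 9: conn=5 S1=21 S2=17 S3=-4 S4=25 blocked=[3]
Op 10: conn=5 S1=26 S2=17 S3=-4 S4=25 blocked=[3]

Answer: S3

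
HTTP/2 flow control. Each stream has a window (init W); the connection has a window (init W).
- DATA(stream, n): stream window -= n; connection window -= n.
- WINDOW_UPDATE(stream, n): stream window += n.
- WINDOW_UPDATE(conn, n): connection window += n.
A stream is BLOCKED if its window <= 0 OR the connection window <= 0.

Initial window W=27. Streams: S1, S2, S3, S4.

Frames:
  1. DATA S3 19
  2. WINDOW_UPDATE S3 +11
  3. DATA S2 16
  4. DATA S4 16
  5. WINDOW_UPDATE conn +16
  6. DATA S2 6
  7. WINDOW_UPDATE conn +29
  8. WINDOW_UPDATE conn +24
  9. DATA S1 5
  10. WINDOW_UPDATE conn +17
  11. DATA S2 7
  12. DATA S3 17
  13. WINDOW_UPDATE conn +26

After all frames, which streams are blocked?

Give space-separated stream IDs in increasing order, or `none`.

Answer: S2

Derivation:
Op 1: conn=8 S1=27 S2=27 S3=8 S4=27 blocked=[]
Op 2: conn=8 S1=27 S2=27 S3=19 S4=27 blocked=[]
Op 3: conn=-8 S1=27 S2=11 S3=19 S4=27 blocked=[1, 2, 3, 4]
Op 4: conn=-24 S1=27 S2=11 S3=19 S4=11 blocked=[1, 2, 3, 4]
Op 5: conn=-8 S1=27 S2=11 S3=19 S4=11 blocked=[1, 2, 3, 4]
Op 6: conn=-14 S1=27 S2=5 S3=19 S4=11 blocked=[1, 2, 3, 4]
Op 7: conn=15 S1=27 S2=5 S3=19 S4=11 blocked=[]
Op 8: conn=39 S1=27 S2=5 S3=19 S4=11 blocked=[]
Op 9: conn=34 S1=22 S2=5 S3=19 S4=11 blocked=[]
Op 10: conn=51 S1=22 S2=5 S3=19 S4=11 blocked=[]
Op 11: conn=44 S1=22 S2=-2 S3=19 S4=11 blocked=[2]
Op 12: conn=27 S1=22 S2=-2 S3=2 S4=11 blocked=[2]
Op 13: conn=53 S1=22 S2=-2 S3=2 S4=11 blocked=[2]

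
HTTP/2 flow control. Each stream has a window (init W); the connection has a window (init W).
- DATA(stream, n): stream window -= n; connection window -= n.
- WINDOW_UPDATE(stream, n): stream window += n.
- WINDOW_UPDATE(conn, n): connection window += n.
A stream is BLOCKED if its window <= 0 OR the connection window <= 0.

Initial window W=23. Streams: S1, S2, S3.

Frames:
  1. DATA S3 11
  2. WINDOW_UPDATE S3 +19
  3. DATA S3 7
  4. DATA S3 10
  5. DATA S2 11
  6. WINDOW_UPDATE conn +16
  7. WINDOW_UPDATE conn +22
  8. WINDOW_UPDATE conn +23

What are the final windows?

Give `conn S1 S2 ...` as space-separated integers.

Answer: 45 23 12 14

Derivation:
Op 1: conn=12 S1=23 S2=23 S3=12 blocked=[]
Op 2: conn=12 S1=23 S2=23 S3=31 blocked=[]
Op 3: conn=5 S1=23 S2=23 S3=24 blocked=[]
Op 4: conn=-5 S1=23 S2=23 S3=14 blocked=[1, 2, 3]
Op 5: conn=-16 S1=23 S2=12 S3=14 blocked=[1, 2, 3]
Op 6: conn=0 S1=23 S2=12 S3=14 blocked=[1, 2, 3]
Op 7: conn=22 S1=23 S2=12 S3=14 blocked=[]
Op 8: conn=45 S1=23 S2=12 S3=14 blocked=[]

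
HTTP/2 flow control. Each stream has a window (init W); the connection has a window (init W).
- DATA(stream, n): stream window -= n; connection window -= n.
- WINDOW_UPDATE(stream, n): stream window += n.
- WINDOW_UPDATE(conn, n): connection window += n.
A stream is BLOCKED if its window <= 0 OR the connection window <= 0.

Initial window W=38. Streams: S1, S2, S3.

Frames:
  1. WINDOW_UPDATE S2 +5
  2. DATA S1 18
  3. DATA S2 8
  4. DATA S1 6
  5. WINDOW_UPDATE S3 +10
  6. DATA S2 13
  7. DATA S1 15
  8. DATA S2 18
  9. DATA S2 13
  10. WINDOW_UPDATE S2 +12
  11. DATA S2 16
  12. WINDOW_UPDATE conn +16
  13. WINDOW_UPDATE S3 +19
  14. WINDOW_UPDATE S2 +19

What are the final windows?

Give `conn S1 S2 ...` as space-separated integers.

Answer: -53 -1 6 67

Derivation:
Op 1: conn=38 S1=38 S2=43 S3=38 blocked=[]
Op 2: conn=20 S1=20 S2=43 S3=38 blocked=[]
Op 3: conn=12 S1=20 S2=35 S3=38 blocked=[]
Op 4: conn=6 S1=14 S2=35 S3=38 blocked=[]
Op 5: conn=6 S1=14 S2=35 S3=48 blocked=[]
Op 6: conn=-7 S1=14 S2=22 S3=48 blocked=[1, 2, 3]
Op 7: conn=-22 S1=-1 S2=22 S3=48 blocked=[1, 2, 3]
Op 8: conn=-40 S1=-1 S2=4 S3=48 blocked=[1, 2, 3]
Op 9: conn=-53 S1=-1 S2=-9 S3=48 blocked=[1, 2, 3]
Op 10: conn=-53 S1=-1 S2=3 S3=48 blocked=[1, 2, 3]
Op 11: conn=-69 S1=-1 S2=-13 S3=48 blocked=[1, 2, 3]
Op 12: conn=-53 S1=-1 S2=-13 S3=48 blocked=[1, 2, 3]
Op 13: conn=-53 S1=-1 S2=-13 S3=67 blocked=[1, 2, 3]
Op 14: conn=-53 S1=-1 S2=6 S3=67 blocked=[1, 2, 3]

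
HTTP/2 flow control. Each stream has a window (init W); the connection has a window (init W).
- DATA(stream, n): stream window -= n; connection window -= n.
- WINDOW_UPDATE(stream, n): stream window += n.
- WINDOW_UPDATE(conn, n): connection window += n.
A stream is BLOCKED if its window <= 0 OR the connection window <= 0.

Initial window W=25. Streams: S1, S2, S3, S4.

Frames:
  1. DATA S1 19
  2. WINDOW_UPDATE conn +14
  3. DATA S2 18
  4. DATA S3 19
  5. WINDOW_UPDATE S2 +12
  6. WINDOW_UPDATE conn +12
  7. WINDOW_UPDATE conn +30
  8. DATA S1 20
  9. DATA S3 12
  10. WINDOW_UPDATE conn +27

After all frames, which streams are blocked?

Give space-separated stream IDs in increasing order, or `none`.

Answer: S1 S3

Derivation:
Op 1: conn=6 S1=6 S2=25 S3=25 S4=25 blocked=[]
Op 2: conn=20 S1=6 S2=25 S3=25 S4=25 blocked=[]
Op 3: conn=2 S1=6 S2=7 S3=25 S4=25 blocked=[]
Op 4: conn=-17 S1=6 S2=7 S3=6 S4=25 blocked=[1, 2, 3, 4]
Op 5: conn=-17 S1=6 S2=19 S3=6 S4=25 blocked=[1, 2, 3, 4]
Op 6: conn=-5 S1=6 S2=19 S3=6 S4=25 blocked=[1, 2, 3, 4]
Op 7: conn=25 S1=6 S2=19 S3=6 S4=25 blocked=[]
Op 8: conn=5 S1=-14 S2=19 S3=6 S4=25 blocked=[1]
Op 9: conn=-7 S1=-14 S2=19 S3=-6 S4=25 blocked=[1, 2, 3, 4]
Op 10: conn=20 S1=-14 S2=19 S3=-6 S4=25 blocked=[1, 3]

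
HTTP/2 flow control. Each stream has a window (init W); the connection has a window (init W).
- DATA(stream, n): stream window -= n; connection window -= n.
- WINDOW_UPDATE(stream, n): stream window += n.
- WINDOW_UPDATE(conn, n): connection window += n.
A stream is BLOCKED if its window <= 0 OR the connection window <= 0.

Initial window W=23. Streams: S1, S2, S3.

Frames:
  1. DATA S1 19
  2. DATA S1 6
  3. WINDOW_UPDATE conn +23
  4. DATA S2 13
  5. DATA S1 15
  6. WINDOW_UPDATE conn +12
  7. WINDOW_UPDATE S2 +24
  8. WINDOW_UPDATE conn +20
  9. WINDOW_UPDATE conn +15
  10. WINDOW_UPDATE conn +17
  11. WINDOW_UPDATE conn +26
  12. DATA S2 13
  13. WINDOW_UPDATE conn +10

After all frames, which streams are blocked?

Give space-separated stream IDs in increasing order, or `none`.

Answer: S1

Derivation:
Op 1: conn=4 S1=4 S2=23 S3=23 blocked=[]
Op 2: conn=-2 S1=-2 S2=23 S3=23 blocked=[1, 2, 3]
Op 3: conn=21 S1=-2 S2=23 S3=23 blocked=[1]
Op 4: conn=8 S1=-2 S2=10 S3=23 blocked=[1]
Op 5: conn=-7 S1=-17 S2=10 S3=23 blocked=[1, 2, 3]
Op 6: conn=5 S1=-17 S2=10 S3=23 blocked=[1]
Op 7: conn=5 S1=-17 S2=34 S3=23 blocked=[1]
Op 8: conn=25 S1=-17 S2=34 S3=23 blocked=[1]
Op 9: conn=40 S1=-17 S2=34 S3=23 blocked=[1]
Op 10: conn=57 S1=-17 S2=34 S3=23 blocked=[1]
Op 11: conn=83 S1=-17 S2=34 S3=23 blocked=[1]
Op 12: conn=70 S1=-17 S2=21 S3=23 blocked=[1]
Op 13: conn=80 S1=-17 S2=21 S3=23 blocked=[1]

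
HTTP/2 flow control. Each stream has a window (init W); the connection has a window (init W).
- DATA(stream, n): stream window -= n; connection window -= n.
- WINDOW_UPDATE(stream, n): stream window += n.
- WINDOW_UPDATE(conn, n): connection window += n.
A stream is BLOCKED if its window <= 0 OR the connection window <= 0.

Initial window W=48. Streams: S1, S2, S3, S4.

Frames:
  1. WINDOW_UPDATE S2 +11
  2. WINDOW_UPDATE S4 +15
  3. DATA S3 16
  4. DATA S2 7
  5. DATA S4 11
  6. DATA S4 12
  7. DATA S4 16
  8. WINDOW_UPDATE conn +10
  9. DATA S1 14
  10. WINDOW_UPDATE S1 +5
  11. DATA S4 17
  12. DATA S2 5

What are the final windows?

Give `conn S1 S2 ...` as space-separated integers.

Op 1: conn=48 S1=48 S2=59 S3=48 S4=48 blocked=[]
Op 2: conn=48 S1=48 S2=59 S3=48 S4=63 blocked=[]
Op 3: conn=32 S1=48 S2=59 S3=32 S4=63 blocked=[]
Op 4: conn=25 S1=48 S2=52 S3=32 S4=63 blocked=[]
Op 5: conn=14 S1=48 S2=52 S3=32 S4=52 blocked=[]
Op 6: conn=2 S1=48 S2=52 S3=32 S4=40 blocked=[]
Op 7: conn=-14 S1=48 S2=52 S3=32 S4=24 blocked=[1, 2, 3, 4]
Op 8: conn=-4 S1=48 S2=52 S3=32 S4=24 blocked=[1, 2, 3, 4]
Op 9: conn=-18 S1=34 S2=52 S3=32 S4=24 blocked=[1, 2, 3, 4]
Op 10: conn=-18 S1=39 S2=52 S3=32 S4=24 blocked=[1, 2, 3, 4]
Op 11: conn=-35 S1=39 S2=52 S3=32 S4=7 blocked=[1, 2, 3, 4]
Op 12: conn=-40 S1=39 S2=47 S3=32 S4=7 blocked=[1, 2, 3, 4]

Answer: -40 39 47 32 7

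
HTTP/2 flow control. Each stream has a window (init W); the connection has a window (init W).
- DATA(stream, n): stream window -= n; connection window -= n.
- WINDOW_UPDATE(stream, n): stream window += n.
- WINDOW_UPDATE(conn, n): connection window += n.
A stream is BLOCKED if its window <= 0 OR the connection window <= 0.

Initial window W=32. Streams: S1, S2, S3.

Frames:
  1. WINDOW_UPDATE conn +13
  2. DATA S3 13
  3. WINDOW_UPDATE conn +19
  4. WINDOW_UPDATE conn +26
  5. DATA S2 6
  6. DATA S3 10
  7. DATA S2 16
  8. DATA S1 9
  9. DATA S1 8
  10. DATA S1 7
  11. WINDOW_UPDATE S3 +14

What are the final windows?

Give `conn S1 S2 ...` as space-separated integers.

Op 1: conn=45 S1=32 S2=32 S3=32 blocked=[]
Op 2: conn=32 S1=32 S2=32 S3=19 blocked=[]
Op 3: conn=51 S1=32 S2=32 S3=19 blocked=[]
Op 4: conn=77 S1=32 S2=32 S3=19 blocked=[]
Op 5: conn=71 S1=32 S2=26 S3=19 blocked=[]
Op 6: conn=61 S1=32 S2=26 S3=9 blocked=[]
Op 7: conn=45 S1=32 S2=10 S3=9 blocked=[]
Op 8: conn=36 S1=23 S2=10 S3=9 blocked=[]
Op 9: conn=28 S1=15 S2=10 S3=9 blocked=[]
Op 10: conn=21 S1=8 S2=10 S3=9 blocked=[]
Op 11: conn=21 S1=8 S2=10 S3=23 blocked=[]

Answer: 21 8 10 23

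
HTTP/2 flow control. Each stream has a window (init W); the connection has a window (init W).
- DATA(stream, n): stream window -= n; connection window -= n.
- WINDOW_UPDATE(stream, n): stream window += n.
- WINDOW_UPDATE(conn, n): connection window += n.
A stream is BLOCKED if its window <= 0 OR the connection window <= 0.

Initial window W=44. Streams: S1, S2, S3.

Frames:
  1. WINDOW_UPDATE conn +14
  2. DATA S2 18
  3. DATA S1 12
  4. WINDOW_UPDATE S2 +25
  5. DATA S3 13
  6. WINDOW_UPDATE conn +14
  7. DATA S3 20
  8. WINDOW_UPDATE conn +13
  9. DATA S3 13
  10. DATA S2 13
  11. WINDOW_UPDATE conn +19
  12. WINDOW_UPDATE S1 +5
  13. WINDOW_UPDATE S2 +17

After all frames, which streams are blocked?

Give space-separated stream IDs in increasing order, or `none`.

Answer: S3

Derivation:
Op 1: conn=58 S1=44 S2=44 S3=44 blocked=[]
Op 2: conn=40 S1=44 S2=26 S3=44 blocked=[]
Op 3: conn=28 S1=32 S2=26 S3=44 blocked=[]
Op 4: conn=28 S1=32 S2=51 S3=44 blocked=[]
Op 5: conn=15 S1=32 S2=51 S3=31 blocked=[]
Op 6: conn=29 S1=32 S2=51 S3=31 blocked=[]
Op 7: conn=9 S1=32 S2=51 S3=11 blocked=[]
Op 8: conn=22 S1=32 S2=51 S3=11 blocked=[]
Op 9: conn=9 S1=32 S2=51 S3=-2 blocked=[3]
Op 10: conn=-4 S1=32 S2=38 S3=-2 blocked=[1, 2, 3]
Op 11: conn=15 S1=32 S2=38 S3=-2 blocked=[3]
Op 12: conn=15 S1=37 S2=38 S3=-2 blocked=[3]
Op 13: conn=15 S1=37 S2=55 S3=-2 blocked=[3]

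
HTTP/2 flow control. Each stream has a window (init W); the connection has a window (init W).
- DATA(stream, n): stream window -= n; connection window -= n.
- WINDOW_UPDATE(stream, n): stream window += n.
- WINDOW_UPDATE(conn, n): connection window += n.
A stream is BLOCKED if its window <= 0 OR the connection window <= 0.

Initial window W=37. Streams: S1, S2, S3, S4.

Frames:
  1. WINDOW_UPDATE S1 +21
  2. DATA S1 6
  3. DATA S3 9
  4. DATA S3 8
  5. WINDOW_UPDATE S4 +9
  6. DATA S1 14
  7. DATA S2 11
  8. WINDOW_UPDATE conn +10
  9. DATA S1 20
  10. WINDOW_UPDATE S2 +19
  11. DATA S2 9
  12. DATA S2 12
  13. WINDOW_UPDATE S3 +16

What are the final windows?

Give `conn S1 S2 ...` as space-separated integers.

Op 1: conn=37 S1=58 S2=37 S3=37 S4=37 blocked=[]
Op 2: conn=31 S1=52 S2=37 S3=37 S4=37 blocked=[]
Op 3: conn=22 S1=52 S2=37 S3=28 S4=37 blocked=[]
Op 4: conn=14 S1=52 S2=37 S3=20 S4=37 blocked=[]
Op 5: conn=14 S1=52 S2=37 S3=20 S4=46 blocked=[]
Op 6: conn=0 S1=38 S2=37 S3=20 S4=46 blocked=[1, 2, 3, 4]
Op 7: conn=-11 S1=38 S2=26 S3=20 S4=46 blocked=[1, 2, 3, 4]
Op 8: conn=-1 S1=38 S2=26 S3=20 S4=46 blocked=[1, 2, 3, 4]
Op 9: conn=-21 S1=18 S2=26 S3=20 S4=46 blocked=[1, 2, 3, 4]
Op 10: conn=-21 S1=18 S2=45 S3=20 S4=46 blocked=[1, 2, 3, 4]
Op 11: conn=-30 S1=18 S2=36 S3=20 S4=46 blocked=[1, 2, 3, 4]
Op 12: conn=-42 S1=18 S2=24 S3=20 S4=46 blocked=[1, 2, 3, 4]
Op 13: conn=-42 S1=18 S2=24 S3=36 S4=46 blocked=[1, 2, 3, 4]

Answer: -42 18 24 36 46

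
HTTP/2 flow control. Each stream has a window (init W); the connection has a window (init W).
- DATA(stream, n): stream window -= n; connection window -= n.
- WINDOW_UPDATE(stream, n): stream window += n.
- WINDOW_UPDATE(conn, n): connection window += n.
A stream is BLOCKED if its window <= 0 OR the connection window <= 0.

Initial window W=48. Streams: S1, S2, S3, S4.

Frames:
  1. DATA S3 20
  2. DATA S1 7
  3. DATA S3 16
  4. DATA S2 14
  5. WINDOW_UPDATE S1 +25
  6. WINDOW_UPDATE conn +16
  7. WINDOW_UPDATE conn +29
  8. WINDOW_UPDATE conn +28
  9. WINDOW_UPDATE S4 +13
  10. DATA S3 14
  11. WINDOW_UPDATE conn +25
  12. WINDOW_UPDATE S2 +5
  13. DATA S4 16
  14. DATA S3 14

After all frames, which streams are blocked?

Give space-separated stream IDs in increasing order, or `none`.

Op 1: conn=28 S1=48 S2=48 S3=28 S4=48 blocked=[]
Op 2: conn=21 S1=41 S2=48 S3=28 S4=48 blocked=[]
Op 3: conn=5 S1=41 S2=48 S3=12 S4=48 blocked=[]
Op 4: conn=-9 S1=41 S2=34 S3=12 S4=48 blocked=[1, 2, 3, 4]
Op 5: conn=-9 S1=66 S2=34 S3=12 S4=48 blocked=[1, 2, 3, 4]
Op 6: conn=7 S1=66 S2=34 S3=12 S4=48 blocked=[]
Op 7: conn=36 S1=66 S2=34 S3=12 S4=48 blocked=[]
Op 8: conn=64 S1=66 S2=34 S3=12 S4=48 blocked=[]
Op 9: conn=64 S1=66 S2=34 S3=12 S4=61 blocked=[]
Op 10: conn=50 S1=66 S2=34 S3=-2 S4=61 blocked=[3]
Op 11: conn=75 S1=66 S2=34 S3=-2 S4=61 blocked=[3]
Op 12: conn=75 S1=66 S2=39 S3=-2 S4=61 blocked=[3]
Op 13: conn=59 S1=66 S2=39 S3=-2 S4=45 blocked=[3]
Op 14: conn=45 S1=66 S2=39 S3=-16 S4=45 blocked=[3]

Answer: S3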